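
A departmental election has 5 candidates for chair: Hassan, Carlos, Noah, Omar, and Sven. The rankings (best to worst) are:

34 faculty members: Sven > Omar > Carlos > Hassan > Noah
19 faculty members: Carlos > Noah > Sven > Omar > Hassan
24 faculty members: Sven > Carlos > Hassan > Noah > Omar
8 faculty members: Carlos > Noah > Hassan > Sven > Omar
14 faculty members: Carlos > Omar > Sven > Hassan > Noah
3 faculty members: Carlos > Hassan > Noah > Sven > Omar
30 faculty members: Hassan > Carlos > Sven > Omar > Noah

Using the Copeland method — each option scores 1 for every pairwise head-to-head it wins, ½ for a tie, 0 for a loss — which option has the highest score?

Hassan: beats Noah; loses to Carlos, Omar, and Sven → score 1.
Carlos: beats Hassan, Noah, Omar, and Sven → score 4.
Noah: loses to Hassan, Carlos, Omar, and Sven → score 0.
Omar: beats Hassan and Noah; loses to Carlos and Sven → score 2.
Sven: beats Hassan, Noah, and Omar; loses to Carlos → score 3.
Carlos has the best pairwise record.

Carlos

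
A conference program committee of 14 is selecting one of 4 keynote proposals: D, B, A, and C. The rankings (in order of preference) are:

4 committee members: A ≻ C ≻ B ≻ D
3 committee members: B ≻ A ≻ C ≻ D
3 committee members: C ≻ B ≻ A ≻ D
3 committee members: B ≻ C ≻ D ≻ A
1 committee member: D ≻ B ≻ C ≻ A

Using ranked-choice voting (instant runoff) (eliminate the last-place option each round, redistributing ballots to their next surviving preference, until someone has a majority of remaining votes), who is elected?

B

Round 1: D 1, B 6, A 4, C 3. Eliminate D.
Round 2: B 7, A 4, C 3. Eliminate C.
Round 3: B 10, A 4. B has a majority.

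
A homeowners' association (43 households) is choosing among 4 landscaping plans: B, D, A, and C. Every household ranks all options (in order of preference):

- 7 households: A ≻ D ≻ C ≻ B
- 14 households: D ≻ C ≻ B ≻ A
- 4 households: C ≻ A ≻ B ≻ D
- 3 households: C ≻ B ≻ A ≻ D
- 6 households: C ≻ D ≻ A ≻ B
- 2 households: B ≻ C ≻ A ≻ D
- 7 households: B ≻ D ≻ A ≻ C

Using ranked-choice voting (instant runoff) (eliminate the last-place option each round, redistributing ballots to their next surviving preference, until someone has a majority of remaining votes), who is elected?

Round 1: B 9, D 14, A 7, C 13. Eliminate A.
Round 2: B 9, D 21, C 13. Eliminate B.
Round 3: D 28, C 15. D has a majority.

D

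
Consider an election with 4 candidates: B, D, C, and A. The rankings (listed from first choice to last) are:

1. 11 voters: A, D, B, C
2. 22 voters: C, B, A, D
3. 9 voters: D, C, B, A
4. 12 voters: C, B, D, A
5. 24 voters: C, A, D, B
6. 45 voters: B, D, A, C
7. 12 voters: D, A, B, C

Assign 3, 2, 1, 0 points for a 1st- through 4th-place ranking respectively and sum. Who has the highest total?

B

B: 11·1 + 22·2 + 9·1 + 12·2 + 24·0 + 45·3 + 12·1 = 235
D: 11·2 + 22·0 + 9·3 + 12·1 + 24·1 + 45·2 + 12·3 = 211
C: 11·0 + 22·3 + 9·2 + 12·3 + 24·3 + 45·0 + 12·0 = 192
A: 11·3 + 22·1 + 9·0 + 12·0 + 24·2 + 45·1 + 12·2 = 172
B has the highest Borda score (235).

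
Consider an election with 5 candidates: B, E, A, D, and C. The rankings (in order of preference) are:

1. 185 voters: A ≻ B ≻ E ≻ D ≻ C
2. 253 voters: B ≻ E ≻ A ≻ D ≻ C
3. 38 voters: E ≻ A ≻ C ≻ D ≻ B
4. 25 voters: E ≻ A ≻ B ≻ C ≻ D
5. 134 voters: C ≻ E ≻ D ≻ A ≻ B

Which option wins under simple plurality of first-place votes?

B

First-place votes: B 253, E 63, A 185, D 0, C 134.
B has the most first-place votes.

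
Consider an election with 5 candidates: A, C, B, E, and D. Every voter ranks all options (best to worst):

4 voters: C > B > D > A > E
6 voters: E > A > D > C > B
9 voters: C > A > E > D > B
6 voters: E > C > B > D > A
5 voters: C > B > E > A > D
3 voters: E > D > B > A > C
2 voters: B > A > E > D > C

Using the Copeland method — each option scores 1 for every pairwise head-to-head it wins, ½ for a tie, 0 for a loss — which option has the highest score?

A: beats D; loses to C, B, and E → score 1.
C: beats A, B, E, and D → score 4.
B: beats A; loses to C, E, and D → score 1.
E: beats A, B, and D; loses to C → score 3.
D: beats B; loses to A, C, and E → score 1.
C has the best pairwise record.

C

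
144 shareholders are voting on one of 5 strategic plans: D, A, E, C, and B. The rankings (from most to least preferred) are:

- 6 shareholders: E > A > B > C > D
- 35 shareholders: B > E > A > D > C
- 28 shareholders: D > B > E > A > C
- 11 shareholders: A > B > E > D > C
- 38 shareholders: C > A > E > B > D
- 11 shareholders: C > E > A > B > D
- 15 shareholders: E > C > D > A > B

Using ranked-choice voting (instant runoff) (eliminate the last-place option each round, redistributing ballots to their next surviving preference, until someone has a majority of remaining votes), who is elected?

Round 1: D 28, A 11, E 21, C 49, B 35. Eliminate A.
Round 2: D 28, E 21, C 49, B 46. Eliminate E.
Round 3: D 28, C 64, B 52. Eliminate D.
Round 4: C 64, B 80. B has a majority.

B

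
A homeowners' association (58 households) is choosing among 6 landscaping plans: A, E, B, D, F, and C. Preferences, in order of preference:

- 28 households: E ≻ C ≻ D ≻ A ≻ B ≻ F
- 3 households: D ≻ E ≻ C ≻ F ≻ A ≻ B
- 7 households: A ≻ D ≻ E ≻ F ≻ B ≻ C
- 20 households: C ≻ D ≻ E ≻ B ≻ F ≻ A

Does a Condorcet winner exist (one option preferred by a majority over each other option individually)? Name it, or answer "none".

none

Checking pairwise contests:
E beats A 51–7.
D beats E 30–28.
A beats B 38–20.
C beats D 48–10.
A beats F 35–23.
E beats C 38–20.
Every option loses at least one head-to-head, so there is no Condorcet winner.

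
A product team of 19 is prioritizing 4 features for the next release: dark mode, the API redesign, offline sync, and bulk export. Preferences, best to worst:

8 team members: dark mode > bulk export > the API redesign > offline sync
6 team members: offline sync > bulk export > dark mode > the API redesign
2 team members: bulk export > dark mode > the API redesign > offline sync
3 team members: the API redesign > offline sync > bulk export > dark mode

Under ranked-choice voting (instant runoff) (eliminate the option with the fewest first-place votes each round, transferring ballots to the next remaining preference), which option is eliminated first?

bulk export

Round 1: dark mode 8, the API redesign 3, offline sync 6, bulk export 2. Eliminate bulk export.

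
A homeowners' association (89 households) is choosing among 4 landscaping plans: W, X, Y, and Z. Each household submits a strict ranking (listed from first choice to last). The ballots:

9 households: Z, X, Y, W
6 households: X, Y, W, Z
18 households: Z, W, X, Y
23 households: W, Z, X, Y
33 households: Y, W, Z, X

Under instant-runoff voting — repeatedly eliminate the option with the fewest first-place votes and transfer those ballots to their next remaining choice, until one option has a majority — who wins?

Z

Round 1: W 23, X 6, Y 33, Z 27. Eliminate X.
Round 2: W 23, Y 39, Z 27. Eliminate W.
Round 3: Y 39, Z 50. Z has a majority.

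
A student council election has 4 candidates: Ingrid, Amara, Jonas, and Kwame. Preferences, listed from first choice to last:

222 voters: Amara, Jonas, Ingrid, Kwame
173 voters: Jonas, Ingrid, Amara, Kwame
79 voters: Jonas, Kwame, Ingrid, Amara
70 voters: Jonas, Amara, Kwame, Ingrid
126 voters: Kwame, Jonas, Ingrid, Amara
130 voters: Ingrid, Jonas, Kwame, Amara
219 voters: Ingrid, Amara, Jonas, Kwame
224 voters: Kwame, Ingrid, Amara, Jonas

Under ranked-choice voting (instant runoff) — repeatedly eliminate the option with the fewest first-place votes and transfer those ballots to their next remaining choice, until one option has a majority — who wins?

Round 1: Ingrid 349, Amara 222, Jonas 322, Kwame 350. Eliminate Amara.
Round 2: Ingrid 349, Jonas 544, Kwame 350. Eliminate Ingrid.
Round 3: Jonas 893, Kwame 350. Jonas has a majority.

Jonas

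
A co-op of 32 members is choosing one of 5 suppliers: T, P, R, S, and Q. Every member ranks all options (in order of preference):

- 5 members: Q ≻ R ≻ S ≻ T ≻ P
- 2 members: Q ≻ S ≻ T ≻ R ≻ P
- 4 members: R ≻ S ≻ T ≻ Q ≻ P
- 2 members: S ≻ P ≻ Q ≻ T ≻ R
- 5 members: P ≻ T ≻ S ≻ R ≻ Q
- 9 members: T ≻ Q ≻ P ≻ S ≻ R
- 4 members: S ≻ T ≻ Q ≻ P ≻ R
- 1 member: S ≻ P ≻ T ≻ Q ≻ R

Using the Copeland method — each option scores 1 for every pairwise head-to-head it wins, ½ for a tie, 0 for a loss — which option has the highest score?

S

T: beats P, R, and Q; loses to S → score 3.
P: beats R; loses to T, S, and Q → score 1.
R: loses to T, P, S, and Q → score 0.
S: beats T, P, and R; ties Q → score 3.5.
Q: beats P and R; ties S; loses to T → score 2.5.
S has the best pairwise record.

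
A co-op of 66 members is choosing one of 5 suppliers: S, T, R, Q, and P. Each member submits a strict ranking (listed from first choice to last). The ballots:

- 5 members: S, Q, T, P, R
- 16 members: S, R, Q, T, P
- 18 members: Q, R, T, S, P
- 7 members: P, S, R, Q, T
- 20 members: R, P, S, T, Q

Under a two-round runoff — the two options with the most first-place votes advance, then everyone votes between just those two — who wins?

Round 1 first-place votes: S 21, T 0, R 20, Q 18, P 7.
S and R advance.
Runoff: S is preferred to R by 28 voters; R by 38.
R wins the runoff.

R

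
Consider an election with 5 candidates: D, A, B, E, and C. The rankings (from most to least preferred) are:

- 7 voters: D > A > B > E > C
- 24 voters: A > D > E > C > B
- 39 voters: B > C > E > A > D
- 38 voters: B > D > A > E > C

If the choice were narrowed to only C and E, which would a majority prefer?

Voters preferring C to E: 39; preferring E to C: 69.
E wins the head-to-head.

E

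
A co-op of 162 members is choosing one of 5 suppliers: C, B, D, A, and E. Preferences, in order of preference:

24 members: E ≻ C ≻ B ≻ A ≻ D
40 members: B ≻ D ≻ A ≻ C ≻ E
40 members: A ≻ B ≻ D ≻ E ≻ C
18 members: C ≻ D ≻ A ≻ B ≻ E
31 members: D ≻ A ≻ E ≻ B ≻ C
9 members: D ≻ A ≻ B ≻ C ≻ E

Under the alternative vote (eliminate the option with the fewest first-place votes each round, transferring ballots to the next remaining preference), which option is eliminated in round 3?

A

Round 1: C 18, B 40, D 40, A 40, E 24. Eliminate C.
Round 2: B 40, D 58, A 40, E 24. Eliminate E.
Round 3: B 64, D 58, A 40. Eliminate A.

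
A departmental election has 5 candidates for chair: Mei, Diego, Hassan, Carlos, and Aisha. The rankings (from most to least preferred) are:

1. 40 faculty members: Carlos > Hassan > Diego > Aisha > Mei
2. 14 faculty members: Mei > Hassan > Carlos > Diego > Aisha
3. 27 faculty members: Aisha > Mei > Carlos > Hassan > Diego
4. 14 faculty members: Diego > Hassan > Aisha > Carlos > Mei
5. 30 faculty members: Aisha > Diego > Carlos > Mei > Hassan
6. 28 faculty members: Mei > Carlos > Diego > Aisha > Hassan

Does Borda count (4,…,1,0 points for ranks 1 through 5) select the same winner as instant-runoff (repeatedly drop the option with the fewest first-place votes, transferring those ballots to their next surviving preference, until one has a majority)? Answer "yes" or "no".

Borda — scores: Mei 279, Diego 296, Hassan 231, Carlos 400, Aisha 324. Winner: Carlos.
Instant-runoff — R1 Mei 42, Diego 14, Hassan 0, Carlos 40, Aisha 57 (Hassan out); R2 Mei 42, Diego 14, Carlos 40, Aisha 57 (Diego out); R3 Mei 42, Carlos 40, Aisha 71 (Carlos out); R4 Mei 42, Aisha 111 (Aisha winner). Winner: Aisha.
The two methods disagree.

no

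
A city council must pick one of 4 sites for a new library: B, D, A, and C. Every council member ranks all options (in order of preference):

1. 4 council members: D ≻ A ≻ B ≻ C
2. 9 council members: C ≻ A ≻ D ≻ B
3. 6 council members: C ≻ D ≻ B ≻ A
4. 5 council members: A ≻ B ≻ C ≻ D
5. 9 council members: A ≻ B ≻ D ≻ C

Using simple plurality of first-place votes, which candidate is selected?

First-place votes: B 0, D 4, A 14, C 15.
C has the most first-place votes.

C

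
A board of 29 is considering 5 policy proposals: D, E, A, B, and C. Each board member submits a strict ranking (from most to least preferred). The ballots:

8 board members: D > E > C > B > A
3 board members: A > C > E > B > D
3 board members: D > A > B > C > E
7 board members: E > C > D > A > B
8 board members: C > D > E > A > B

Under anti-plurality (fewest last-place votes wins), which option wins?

C

Last-place votes: D 3, E 3, A 8, B 15, C 0.
C is ranked last by the fewest voters, so C wins.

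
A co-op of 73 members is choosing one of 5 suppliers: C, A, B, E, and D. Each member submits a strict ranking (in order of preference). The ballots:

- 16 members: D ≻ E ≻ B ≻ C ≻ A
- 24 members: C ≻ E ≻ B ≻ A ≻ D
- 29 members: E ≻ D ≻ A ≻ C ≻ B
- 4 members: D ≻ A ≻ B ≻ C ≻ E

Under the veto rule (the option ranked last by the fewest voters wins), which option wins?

C

Last-place votes: C 0, A 16, B 29, E 4, D 24.
C is ranked last by the fewest voters, so C wins.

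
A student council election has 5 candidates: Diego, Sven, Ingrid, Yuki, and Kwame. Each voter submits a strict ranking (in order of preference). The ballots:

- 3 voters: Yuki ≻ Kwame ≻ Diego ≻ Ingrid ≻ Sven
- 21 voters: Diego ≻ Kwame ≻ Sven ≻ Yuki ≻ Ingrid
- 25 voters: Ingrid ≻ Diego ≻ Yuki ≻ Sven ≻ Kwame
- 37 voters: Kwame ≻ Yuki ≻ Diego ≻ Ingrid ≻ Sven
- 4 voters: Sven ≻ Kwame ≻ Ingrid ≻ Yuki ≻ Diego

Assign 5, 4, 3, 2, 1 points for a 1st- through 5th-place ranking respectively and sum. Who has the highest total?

Diego: 3·3 + 21·5 + 25·4 + 37·3 + 4·1 = 329
Sven: 3·1 + 21·3 + 25·2 + 37·1 + 4·5 = 173
Ingrid: 3·2 + 21·1 + 25·5 + 37·2 + 4·3 = 238
Yuki: 3·5 + 21·2 + 25·3 + 37·4 + 4·2 = 288
Kwame: 3·4 + 21·4 + 25·1 + 37·5 + 4·4 = 322
Diego has the highest Borda score (329).

Diego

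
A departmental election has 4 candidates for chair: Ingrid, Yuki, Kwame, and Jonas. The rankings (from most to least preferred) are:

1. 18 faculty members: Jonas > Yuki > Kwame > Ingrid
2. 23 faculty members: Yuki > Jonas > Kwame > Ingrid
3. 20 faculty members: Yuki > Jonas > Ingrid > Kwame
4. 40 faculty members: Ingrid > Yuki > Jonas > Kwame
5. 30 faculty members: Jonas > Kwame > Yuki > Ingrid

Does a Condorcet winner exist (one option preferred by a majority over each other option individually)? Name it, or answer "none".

Yuki vs Ingrid: 91–40 for Yuki.
Yuki vs Kwame: 101–30 for Yuki.
Yuki vs Jonas: 83–48 for Yuki.
Yuki beats every other option head-to-head.

Yuki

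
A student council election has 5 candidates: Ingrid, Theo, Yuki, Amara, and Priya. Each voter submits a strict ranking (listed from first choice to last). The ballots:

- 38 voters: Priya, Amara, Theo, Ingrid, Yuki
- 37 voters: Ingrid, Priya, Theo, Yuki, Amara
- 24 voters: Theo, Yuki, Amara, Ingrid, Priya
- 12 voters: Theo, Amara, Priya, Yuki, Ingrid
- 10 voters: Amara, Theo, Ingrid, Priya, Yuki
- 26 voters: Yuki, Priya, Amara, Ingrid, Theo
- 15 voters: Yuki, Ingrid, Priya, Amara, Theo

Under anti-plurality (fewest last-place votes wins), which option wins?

Ingrid

Last-place votes: Ingrid 12, Theo 41, Yuki 48, Amara 37, Priya 24.
Ingrid is ranked last by the fewest voters, so Ingrid wins.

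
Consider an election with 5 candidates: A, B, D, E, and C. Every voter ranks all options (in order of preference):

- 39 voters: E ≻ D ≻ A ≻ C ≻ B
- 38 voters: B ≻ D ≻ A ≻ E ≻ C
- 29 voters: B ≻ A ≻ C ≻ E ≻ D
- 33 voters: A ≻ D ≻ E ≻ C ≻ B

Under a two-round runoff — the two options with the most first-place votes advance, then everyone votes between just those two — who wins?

Round 1 first-place votes: A 33, B 67, D 0, E 39, C 0.
B and E advance.
Runoff: B is preferred to E by 67 voters; E by 72.
E wins the runoff.

E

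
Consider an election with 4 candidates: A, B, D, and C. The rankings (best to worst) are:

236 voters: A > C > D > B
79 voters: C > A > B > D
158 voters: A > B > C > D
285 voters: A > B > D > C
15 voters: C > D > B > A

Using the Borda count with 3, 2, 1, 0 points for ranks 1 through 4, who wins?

A: 236·3 + 79·2 + 158·3 + 285·3 + 15·0 = 2195
B: 236·0 + 79·1 + 158·2 + 285·2 + 15·1 = 980
D: 236·1 + 79·0 + 158·0 + 285·1 + 15·2 = 551
C: 236·2 + 79·3 + 158·1 + 285·0 + 15·3 = 912
A has the highest Borda score (2195).

A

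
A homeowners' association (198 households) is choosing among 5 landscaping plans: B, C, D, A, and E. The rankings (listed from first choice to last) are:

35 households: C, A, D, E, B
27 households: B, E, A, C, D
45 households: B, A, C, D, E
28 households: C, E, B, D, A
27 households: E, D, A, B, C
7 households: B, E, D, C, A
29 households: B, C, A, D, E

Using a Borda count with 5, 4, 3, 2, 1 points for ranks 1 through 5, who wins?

B: 35·1 + 27·5 + 45·5 + 28·3 + 27·2 + 7·5 + 29·5 = 713
C: 35·5 + 27·2 + 45·3 + 28·5 + 27·1 + 7·2 + 29·4 = 661
D: 35·3 + 27·1 + 45·2 + 28·2 + 27·4 + 7·3 + 29·2 = 465
A: 35·4 + 27·3 + 45·4 + 28·1 + 27·3 + 7·1 + 29·3 = 604
E: 35·2 + 27·4 + 45·1 + 28·4 + 27·5 + 7·4 + 29·1 = 527
B has the highest Borda score (713).

B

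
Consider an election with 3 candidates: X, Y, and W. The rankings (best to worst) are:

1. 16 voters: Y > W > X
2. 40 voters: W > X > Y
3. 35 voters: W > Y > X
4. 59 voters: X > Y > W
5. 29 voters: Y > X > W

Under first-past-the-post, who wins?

First-place votes: X 59, Y 45, W 75.
W has the most first-place votes.

W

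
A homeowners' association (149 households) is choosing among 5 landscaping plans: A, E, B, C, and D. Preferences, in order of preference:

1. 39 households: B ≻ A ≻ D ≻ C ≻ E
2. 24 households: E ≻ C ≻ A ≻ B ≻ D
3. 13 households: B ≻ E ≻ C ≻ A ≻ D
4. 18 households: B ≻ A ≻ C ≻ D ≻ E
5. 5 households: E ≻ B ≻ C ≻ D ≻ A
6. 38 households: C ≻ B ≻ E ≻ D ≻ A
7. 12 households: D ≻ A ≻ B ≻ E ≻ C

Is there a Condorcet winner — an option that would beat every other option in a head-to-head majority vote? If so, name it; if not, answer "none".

B vs A: 113–36 for B.
B vs E: 120–29 for B.
B vs C: 87–62 for B.
B vs D: 137–12 for B.
B beats every other option head-to-head.

B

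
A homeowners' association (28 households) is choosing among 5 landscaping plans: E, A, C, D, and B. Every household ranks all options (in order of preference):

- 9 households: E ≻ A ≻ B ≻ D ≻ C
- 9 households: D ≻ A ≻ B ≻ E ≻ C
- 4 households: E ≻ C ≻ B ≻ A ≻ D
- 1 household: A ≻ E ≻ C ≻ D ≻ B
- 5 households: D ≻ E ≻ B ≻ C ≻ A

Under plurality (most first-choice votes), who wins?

D

First-place votes: E 13, A 1, C 0, D 14, B 0.
D has the most first-place votes.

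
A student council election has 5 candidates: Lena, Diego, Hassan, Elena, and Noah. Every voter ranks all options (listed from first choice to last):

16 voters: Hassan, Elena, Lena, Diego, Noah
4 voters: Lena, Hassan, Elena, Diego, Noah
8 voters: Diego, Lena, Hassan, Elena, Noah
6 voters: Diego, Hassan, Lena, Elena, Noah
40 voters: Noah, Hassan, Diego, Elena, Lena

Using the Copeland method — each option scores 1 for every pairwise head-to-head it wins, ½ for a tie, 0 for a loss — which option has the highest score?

Lena: loses to Diego, Hassan, Elena, and Noah → score 0.
Diego: beats Lena and Elena; loses to Hassan and Noah → score 2.
Hassan: beats Lena, Diego, and Elena; loses to Noah → score 3.
Elena: beats Lena; loses to Diego, Hassan, and Noah → score 1.
Noah: beats Lena, Diego, Hassan, and Elena → score 4.
Noah has the best pairwise record.

Noah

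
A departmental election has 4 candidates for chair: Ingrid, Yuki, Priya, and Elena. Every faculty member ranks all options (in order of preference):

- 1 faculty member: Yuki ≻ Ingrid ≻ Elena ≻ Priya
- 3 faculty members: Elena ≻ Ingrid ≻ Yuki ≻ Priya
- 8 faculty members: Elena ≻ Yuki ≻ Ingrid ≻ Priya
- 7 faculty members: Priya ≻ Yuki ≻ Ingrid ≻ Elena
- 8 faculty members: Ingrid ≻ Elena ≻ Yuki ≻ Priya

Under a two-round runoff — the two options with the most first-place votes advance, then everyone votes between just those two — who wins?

Ingrid

Round 1 first-place votes: Ingrid 8, Yuki 1, Priya 7, Elena 11.
Elena and Ingrid advance.
Runoff: Elena is preferred to Ingrid by 11 voters; Ingrid by 16.
Ingrid wins the runoff.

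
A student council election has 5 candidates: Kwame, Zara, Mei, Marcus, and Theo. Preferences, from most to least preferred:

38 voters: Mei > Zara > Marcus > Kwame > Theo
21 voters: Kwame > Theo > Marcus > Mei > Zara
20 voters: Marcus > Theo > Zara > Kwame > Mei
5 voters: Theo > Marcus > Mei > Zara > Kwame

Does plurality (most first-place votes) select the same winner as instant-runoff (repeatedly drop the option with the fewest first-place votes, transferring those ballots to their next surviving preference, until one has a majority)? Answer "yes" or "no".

Plurality — first-place votes: Kwame 21, Zara 0, Mei 38, Marcus 20, Theo 5. Winner: Mei.
Instant-runoff — R1 Kwame 21, Zara 0, Mei 38, Marcus 20, Theo 5 (Zara out); R2 Kwame 21, Mei 38, Marcus 20, Theo 5 (Theo out); R3 Kwame 21, Mei 38, Marcus 25 (Kwame out); R4 Mei 38, Marcus 46 (Marcus winner). Winner: Marcus.
The two methods disagree.

no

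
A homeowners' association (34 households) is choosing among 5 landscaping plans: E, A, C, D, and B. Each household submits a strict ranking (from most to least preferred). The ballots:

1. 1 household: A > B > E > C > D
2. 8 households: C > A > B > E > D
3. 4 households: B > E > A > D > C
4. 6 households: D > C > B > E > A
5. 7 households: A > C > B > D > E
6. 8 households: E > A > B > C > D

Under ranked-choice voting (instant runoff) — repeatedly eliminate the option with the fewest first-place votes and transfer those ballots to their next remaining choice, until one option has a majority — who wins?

Round 1: E 8, A 8, C 8, D 6, B 4. Eliminate B.
Round 2: E 12, A 8, C 8, D 6. Eliminate D.
Round 3: E 12, A 8, C 14. Eliminate A.
Round 4: E 13, C 21. C has a majority.

C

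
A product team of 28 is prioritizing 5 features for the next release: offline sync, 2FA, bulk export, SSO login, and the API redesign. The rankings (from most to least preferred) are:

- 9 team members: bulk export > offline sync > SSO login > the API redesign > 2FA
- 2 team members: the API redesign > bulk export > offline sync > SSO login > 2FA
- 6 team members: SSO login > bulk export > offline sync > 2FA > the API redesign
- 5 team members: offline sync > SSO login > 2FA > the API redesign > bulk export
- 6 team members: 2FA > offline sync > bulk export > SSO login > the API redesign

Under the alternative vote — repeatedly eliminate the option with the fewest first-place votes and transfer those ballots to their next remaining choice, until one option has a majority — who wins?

bulk export

Round 1: offline sync 5, 2FA 6, bulk export 9, SSO login 6, the API redesign 2. Eliminate the API redesign.
Round 2: offline sync 5, 2FA 6, bulk export 11, SSO login 6. Eliminate offline sync.
Round 3: 2FA 6, bulk export 11, SSO login 11. Eliminate 2FA.
Round 4: bulk export 17, SSO login 11. Bulk export has a majority.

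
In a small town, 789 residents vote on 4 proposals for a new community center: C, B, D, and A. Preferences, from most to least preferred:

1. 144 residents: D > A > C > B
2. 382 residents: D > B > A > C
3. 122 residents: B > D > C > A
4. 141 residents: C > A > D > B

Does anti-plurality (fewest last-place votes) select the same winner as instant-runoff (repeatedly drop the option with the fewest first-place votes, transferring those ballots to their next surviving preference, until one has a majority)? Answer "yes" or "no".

yes

Anti-plurality — last-place votes: C 382, B 285, D 0, A 122. Winner: D.
Instant-runoff — R1 C 141, B 122, D 526, A 0 (D winner). Winner: D.
The two methods agree.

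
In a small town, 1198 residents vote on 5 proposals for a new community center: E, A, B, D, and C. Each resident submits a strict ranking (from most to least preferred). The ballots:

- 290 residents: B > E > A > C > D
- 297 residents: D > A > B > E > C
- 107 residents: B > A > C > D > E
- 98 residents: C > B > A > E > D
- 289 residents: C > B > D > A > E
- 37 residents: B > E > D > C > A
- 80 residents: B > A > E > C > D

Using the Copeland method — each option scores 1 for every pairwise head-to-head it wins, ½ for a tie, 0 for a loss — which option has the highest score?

E: beats C; loses to A, B, and D → score 1.
A: beats E and C; loses to B and D → score 2.
B: beats E, A, D, and C → score 4.
D: beats E and A; loses to B and C → score 2.
C: beats D; loses to E, A, and B → score 1.
B has the best pairwise record.

B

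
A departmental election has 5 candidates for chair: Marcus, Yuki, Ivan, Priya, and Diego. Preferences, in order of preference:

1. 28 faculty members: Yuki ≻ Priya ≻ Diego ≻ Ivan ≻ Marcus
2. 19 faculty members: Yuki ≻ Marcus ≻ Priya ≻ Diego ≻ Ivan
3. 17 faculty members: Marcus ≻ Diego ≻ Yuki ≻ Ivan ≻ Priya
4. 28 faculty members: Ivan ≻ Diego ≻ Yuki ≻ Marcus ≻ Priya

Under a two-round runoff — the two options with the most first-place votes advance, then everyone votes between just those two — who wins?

Round 1 first-place votes: Marcus 17, Yuki 47, Ivan 28, Priya 0, Diego 0.
Yuki and Ivan advance.
Runoff: Yuki is preferred to Ivan by 64 voters; Ivan by 28.
Yuki wins the runoff.

Yuki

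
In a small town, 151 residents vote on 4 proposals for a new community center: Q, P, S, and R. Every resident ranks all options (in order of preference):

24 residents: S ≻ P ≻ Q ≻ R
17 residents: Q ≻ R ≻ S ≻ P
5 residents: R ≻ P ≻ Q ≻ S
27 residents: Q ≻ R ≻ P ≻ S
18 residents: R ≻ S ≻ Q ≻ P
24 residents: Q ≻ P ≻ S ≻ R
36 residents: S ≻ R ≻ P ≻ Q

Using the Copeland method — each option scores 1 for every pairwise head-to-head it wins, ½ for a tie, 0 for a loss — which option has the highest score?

Q: beats P and R; loses to S → score 2.
P: loses to Q, S, and R → score 0.
S: beats Q, P, and R → score 3.
R: beats P; loses to Q and S → score 1.
S has the best pairwise record.

S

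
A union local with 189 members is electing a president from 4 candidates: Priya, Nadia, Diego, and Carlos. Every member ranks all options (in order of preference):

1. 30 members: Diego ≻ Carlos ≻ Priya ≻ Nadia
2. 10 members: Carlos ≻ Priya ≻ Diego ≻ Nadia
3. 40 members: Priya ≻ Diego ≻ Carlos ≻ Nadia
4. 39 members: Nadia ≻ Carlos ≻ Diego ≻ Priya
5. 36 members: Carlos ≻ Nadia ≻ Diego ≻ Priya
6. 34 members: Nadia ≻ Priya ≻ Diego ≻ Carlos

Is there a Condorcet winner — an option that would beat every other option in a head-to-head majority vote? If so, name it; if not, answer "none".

none

Checking pairwise contests:
Nadia beats Priya 109–80.
Carlos beats Nadia 116–73.
Nadia beats Diego 109–80.
Diego beats Carlos 104–85.
Every option loses at least one head-to-head, so there is no Condorcet winner.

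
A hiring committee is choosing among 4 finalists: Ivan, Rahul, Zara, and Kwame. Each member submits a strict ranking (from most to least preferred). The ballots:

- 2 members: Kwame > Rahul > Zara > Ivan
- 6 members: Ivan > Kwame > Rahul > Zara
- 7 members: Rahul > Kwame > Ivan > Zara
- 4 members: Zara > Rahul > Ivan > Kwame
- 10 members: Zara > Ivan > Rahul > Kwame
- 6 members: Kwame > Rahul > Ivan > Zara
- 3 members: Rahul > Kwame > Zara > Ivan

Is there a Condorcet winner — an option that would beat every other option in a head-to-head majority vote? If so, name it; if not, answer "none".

Rahul vs Ivan: 22–16 for Rahul.
Rahul vs Zara: 24–14 for Rahul.
Rahul vs Kwame: 24–14 for Rahul.
Rahul beats every other option head-to-head.

Rahul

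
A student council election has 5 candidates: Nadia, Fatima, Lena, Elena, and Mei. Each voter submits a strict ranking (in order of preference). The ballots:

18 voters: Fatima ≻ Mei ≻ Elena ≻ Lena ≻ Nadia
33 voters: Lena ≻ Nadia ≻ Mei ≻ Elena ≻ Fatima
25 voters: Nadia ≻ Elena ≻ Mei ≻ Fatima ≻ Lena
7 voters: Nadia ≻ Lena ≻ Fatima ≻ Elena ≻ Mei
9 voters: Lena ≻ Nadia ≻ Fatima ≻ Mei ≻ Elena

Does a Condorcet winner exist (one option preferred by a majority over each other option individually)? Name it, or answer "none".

Lena vs Nadia: 60–32 for Lena.
Lena vs Fatima: 49–43 for Lena.
Lena vs Elena: 49–43 for Lena.
Lena vs Mei: 49–43 for Lena.
Lena beats every other option head-to-head.

Lena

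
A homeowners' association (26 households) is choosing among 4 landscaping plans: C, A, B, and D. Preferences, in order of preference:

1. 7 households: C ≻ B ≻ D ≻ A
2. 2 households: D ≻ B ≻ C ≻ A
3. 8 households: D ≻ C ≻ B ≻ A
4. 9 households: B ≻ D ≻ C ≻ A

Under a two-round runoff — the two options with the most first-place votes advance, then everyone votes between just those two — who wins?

B

Round 1 first-place votes: C 7, A 0, B 9, D 10.
D and B advance.
Runoff: D is preferred to B by 10 voters; B by 16.
B wins the runoff.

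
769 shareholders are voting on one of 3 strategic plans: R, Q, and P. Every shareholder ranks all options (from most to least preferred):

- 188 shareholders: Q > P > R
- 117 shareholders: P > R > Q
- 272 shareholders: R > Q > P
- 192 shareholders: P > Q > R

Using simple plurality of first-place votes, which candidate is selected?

First-place votes: R 272, Q 188, P 309.
P has the most first-place votes.

P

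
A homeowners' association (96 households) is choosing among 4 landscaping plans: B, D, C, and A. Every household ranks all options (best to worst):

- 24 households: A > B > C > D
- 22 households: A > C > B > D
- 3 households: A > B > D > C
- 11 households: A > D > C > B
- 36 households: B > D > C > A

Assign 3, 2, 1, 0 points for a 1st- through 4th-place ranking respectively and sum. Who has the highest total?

B: 24·2 + 22·1 + 3·2 + 11·0 + 36·3 = 184
D: 24·0 + 22·0 + 3·1 + 11·2 + 36·2 = 97
C: 24·1 + 22·2 + 3·0 + 11·1 + 36·1 = 115
A: 24·3 + 22·3 + 3·3 + 11·3 + 36·0 = 180
B has the highest Borda score (184).

B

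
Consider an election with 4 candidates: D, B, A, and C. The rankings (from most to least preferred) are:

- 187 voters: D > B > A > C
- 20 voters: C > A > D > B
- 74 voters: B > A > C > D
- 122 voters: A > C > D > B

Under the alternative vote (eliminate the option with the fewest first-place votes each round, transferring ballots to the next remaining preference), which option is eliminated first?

Round 1: D 187, B 74, A 122, C 20. Eliminate C.

C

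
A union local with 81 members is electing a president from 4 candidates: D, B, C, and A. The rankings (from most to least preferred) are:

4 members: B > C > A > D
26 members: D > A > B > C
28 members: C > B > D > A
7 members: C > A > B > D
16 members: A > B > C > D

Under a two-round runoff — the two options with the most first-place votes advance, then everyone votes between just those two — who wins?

Round 1 first-place votes: D 26, B 4, C 35, A 16.
C and D advance.
Runoff: C is preferred to D by 55 voters; D by 26.
C wins the runoff.

C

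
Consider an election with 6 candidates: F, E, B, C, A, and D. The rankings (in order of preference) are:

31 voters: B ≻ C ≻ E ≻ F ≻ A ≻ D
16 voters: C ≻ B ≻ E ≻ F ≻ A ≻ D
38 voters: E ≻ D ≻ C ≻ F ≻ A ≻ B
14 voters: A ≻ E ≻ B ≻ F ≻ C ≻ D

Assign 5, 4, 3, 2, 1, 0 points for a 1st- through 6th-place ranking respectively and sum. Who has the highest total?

F: 31·2 + 16·2 + 38·2 + 14·2 = 198
E: 31·3 + 16·3 + 38·5 + 14·4 = 387
B: 31·5 + 16·4 + 38·0 + 14·3 = 261
C: 31·4 + 16·5 + 38·3 + 14·1 = 332
A: 31·1 + 16·1 + 38·1 + 14·5 = 155
D: 31·0 + 16·0 + 38·4 + 14·0 = 152
E has the highest Borda score (387).

E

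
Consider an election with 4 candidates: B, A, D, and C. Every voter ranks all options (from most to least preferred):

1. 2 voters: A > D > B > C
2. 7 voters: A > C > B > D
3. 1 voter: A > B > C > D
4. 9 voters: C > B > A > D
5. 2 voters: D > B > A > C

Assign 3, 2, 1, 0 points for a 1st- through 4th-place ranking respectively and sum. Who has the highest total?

C

B: 2·1 + 7·1 + 1·2 + 9·2 + 2·2 = 33
A: 2·3 + 7·3 + 1·3 + 9·1 + 2·1 = 41
D: 2·2 + 7·0 + 1·0 + 9·0 + 2·3 = 10
C: 2·0 + 7·2 + 1·1 + 9·3 + 2·0 = 42
C has the highest Borda score (42).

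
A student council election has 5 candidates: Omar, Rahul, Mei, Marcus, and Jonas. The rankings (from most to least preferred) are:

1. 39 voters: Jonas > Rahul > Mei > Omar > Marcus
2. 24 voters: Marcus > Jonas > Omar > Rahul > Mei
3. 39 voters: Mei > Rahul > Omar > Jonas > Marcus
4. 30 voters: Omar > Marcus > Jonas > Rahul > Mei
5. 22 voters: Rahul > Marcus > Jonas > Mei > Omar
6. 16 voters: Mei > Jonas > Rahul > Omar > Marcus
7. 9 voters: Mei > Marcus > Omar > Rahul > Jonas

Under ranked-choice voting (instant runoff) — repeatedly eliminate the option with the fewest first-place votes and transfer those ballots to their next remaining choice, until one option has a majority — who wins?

Round 1: Omar 30, Rahul 22, Mei 64, Marcus 24, Jonas 39. Eliminate Rahul.
Round 2: Omar 30, Mei 64, Marcus 46, Jonas 39. Eliminate Omar.
Round 3: Mei 64, Marcus 76, Jonas 39. Eliminate Jonas.
Round 4: Mei 103, Marcus 76. Mei has a majority.

Mei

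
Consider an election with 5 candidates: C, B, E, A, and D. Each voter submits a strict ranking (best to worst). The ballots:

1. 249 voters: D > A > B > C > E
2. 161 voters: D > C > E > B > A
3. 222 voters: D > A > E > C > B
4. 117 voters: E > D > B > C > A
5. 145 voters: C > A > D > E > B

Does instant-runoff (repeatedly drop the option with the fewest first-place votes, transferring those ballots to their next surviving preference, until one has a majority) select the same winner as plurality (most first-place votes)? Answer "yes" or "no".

Instant-runoff — R1 C 145, B 0, E 117, A 0, D 632 (D winner). Winner: D.
Plurality — first-place votes: C 145, B 0, E 117, A 0, D 632. Winner: D.
The two methods agree.

yes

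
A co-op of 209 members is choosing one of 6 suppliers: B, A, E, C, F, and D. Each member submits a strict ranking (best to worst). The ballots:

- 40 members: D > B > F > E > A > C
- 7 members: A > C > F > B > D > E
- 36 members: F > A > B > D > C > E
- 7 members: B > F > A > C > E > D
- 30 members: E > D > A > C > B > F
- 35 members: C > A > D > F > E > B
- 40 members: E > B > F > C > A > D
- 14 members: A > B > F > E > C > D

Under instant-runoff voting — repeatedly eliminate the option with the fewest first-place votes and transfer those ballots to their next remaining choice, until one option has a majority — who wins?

Round 1: B 7, A 21, E 70, C 35, F 36, D 40. Eliminate B.
Round 2: A 21, E 70, C 35, F 43, D 40. Eliminate A.
Round 3: E 70, C 42, F 57, D 40. Eliminate D.
Round 4: E 70, C 42, F 97. Eliminate C.
Round 5: E 70, F 139. F has a majority.

F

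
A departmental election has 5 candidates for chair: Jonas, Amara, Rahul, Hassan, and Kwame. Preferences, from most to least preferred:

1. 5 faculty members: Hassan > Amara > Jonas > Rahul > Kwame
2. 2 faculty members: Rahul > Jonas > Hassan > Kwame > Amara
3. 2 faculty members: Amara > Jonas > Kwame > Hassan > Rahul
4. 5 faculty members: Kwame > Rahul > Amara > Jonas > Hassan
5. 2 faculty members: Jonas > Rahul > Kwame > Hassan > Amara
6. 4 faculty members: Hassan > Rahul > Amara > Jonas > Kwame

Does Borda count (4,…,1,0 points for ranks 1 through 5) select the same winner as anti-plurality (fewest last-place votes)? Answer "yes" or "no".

no

Borda — scores: Jonas 39, Amara 41, Rahul 46, Hassan 44, Kwame 30. Winner: Rahul.
Anti-plurality — last-place votes: Jonas 0, Amara 4, Rahul 2, Hassan 5, Kwame 9. Winner: Jonas.
The two methods disagree.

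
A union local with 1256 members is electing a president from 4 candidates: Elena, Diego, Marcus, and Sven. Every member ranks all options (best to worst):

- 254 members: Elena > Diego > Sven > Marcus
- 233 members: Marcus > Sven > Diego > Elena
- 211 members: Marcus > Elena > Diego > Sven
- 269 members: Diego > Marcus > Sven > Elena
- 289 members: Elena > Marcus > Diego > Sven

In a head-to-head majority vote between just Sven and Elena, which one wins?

Voters preferring Sven to Elena: 502; preferring Elena to Sven: 754.
Elena wins the head-to-head.

Elena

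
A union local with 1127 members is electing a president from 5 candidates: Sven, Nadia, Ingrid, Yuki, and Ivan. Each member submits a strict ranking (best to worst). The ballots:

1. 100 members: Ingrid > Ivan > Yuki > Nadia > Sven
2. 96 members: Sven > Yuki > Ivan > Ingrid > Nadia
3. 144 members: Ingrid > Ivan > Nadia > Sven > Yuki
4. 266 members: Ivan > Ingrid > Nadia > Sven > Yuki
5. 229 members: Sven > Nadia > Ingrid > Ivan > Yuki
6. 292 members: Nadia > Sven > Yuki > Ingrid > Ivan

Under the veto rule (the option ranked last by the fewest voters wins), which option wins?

Ingrid

Last-place votes: Sven 100, Nadia 96, Ingrid 0, Yuki 639, Ivan 292.
Ingrid is ranked last by the fewest voters, so Ingrid wins.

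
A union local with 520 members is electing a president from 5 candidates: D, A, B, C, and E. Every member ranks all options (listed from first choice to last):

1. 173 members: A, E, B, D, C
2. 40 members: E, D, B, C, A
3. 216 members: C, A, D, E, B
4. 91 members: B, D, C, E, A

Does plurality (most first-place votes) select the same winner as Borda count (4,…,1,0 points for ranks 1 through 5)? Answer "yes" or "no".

no

Plurality — first-place votes: D 0, A 173, B 91, C 216, E 40. Winner: C.
Borda — scores: D 998, A 1340, B 790, C 1086, E 986. Winner: A.
The two methods disagree.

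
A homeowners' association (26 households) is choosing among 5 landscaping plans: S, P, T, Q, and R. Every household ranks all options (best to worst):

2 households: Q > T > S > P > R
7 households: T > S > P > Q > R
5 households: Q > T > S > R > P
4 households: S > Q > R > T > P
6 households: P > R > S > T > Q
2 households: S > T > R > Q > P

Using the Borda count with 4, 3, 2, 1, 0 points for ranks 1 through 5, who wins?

S

S: 2·2 + 7·3 + 5·2 + 4·4 + 6·2 + 2·4 = 71
P: 2·1 + 7·2 + 5·0 + 4·0 + 6·4 + 2·0 = 40
T: 2·3 + 7·4 + 5·3 + 4·1 + 6·1 + 2·3 = 65
Q: 2·4 + 7·1 + 5·4 + 4·3 + 6·0 + 2·1 = 49
R: 2·0 + 7·0 + 5·1 + 4·2 + 6·3 + 2·2 = 35
S has the highest Borda score (71).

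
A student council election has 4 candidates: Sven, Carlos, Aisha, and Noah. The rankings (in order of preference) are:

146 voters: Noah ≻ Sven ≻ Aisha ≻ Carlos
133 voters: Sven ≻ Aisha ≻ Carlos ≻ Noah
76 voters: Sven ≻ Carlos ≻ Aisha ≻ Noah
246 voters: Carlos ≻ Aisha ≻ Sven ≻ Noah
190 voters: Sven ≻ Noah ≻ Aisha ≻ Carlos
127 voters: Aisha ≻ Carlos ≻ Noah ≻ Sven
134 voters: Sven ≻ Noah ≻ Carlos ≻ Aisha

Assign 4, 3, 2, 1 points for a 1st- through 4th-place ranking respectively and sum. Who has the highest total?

Sven: 146·3 + 133·4 + 76·4 + 246·2 + 190·4 + 127·1 + 134·4 = 3189
Carlos: 146·1 + 133·2 + 76·3 + 246·4 + 190·1 + 127·3 + 134·2 = 2463
Aisha: 146·2 + 133·3 + 76·2 + 246·3 + 190·2 + 127·4 + 134·1 = 2603
Noah: 146·4 + 133·1 + 76·1 + 246·1 + 190·3 + 127·2 + 134·3 = 2265
Sven has the highest Borda score (3189).

Sven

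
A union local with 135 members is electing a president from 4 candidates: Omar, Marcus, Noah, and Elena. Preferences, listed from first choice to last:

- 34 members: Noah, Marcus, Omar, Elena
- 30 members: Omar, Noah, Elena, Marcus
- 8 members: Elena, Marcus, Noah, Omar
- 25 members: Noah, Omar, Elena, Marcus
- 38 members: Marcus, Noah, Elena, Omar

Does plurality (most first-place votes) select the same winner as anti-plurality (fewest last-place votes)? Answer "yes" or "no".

Plurality — first-place votes: Omar 30, Marcus 38, Noah 59, Elena 8. Winner: Noah.
Anti-plurality — last-place votes: Omar 46, Marcus 55, Noah 0, Elena 34. Winner: Noah.
The two methods agree.

yes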